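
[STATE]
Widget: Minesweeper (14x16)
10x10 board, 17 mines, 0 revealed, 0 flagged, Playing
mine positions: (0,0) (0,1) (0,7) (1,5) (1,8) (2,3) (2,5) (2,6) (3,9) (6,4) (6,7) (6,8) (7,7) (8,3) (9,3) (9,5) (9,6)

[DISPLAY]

■■■■■■■■■■    
■■■■■■■■■■    
■■■■■■■■■■    
■■■■■■■■■■    
■■■■■■■■■■    
■■■■■■■■■■    
■■■■■■■■■■    
■■■■■■■■■■    
■■■■■■■■■■    
■■■■■■■■■■    
              
              
              
              
              
              


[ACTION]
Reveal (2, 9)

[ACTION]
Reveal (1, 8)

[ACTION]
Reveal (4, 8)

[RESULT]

✹✹■■■■■✹■■    
■■■■■✹■■✹■    
■■■✹■✹✹■■2    
■■■■■■■■■✹    
■■■■■■■■■■    
■■■■■■■■■■    
■■■■✹■■✹✹■    
■■■■■■■✹■■    
■■■✹■■■■■■    
■■■✹■✹✹■■■    
              
              
              
              
              
              


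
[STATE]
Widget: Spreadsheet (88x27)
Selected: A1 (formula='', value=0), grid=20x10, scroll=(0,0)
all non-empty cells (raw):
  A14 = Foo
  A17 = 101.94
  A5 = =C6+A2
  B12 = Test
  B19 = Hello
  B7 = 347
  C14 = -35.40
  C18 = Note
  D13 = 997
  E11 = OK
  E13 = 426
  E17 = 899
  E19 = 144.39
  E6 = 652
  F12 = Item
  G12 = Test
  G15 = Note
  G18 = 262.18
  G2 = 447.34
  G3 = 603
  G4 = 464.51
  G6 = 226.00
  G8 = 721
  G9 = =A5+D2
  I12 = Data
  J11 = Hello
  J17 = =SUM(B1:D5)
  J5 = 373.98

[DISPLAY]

A1:                                                                                     
       A       B       C       D       E       F       G       H       I       J        
----------------------------------------------------------------------------------------
  1      [0]       0       0       0       0       0       0       0       0       0    
  2        0       0       0       0       0       0  447.34       0       0       0    
  3        0       0       0       0       0       0     603       0       0       0    
  4        0       0       0       0       0       0  464.51       0       0       0    
  5        0       0       0       0       0       0       0       0       0  373.98    
  6        0       0       0       0     652       0     226       0       0       0    
  7        0     347       0       0       0       0       0       0       0       0    
  8        0       0       0       0       0       0     721       0       0       0    
  9        0       0       0       0       0       0       0       0       0       0    
 10        0       0       0       0       0       0       0       0       0       0    
 11        0       0       0       0OK             0       0       0       0Hello       
 12        0Test           0       0       0Item    Test           0Data           0    
 13        0       0       0     997     426       0       0       0       0       0    
 14 Foo            0  -35.40       0       0       0       0       0       0       0    
 15        0       0       0       0       0       0Note           0       0       0    
 16        0       0       0       0       0       0       0       0       0       0    
 17   101.94       0       0       0     899       0       0       0       0       0    
 18        0       0Note           0       0       0  262.18       0       0       0    
 19        0Hello          0       0  144.39       0       0       0       0       0    
 20        0       0       0       0       0       0       0       0       0       0    
                                                                                        
                                                                                        
                                                                                        
                                                                                        


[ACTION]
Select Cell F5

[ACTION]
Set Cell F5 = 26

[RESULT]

F5: 26                                                                                  
       A       B       C       D       E       F       G       H       I       J        
----------------------------------------------------------------------------------------
  1        0       0       0       0       0       0       0       0       0       0    
  2        0       0       0       0       0       0  447.34       0       0       0    
  3        0       0       0       0       0       0     603       0       0       0    
  4        0       0       0       0       0       0  464.51       0       0       0    
  5        0       0       0       0       0    [26]       0       0       0  373.98    
  6        0       0       0       0     652       0     226       0       0       0    
  7        0     347       0       0       0       0       0       0       0       0    
  8        0       0       0       0       0       0     721       0       0       0    
  9        0       0       0       0       0       0       0       0       0       0    
 10        0       0       0       0       0       0       0       0       0       0    
 11        0       0       0       0OK             0       0       0       0Hello       
 12        0Test           0       0       0Item    Test           0Data           0    
 13        0       0       0     997     426       0       0       0       0       0    
 14 Foo            0  -35.40       0       0       0       0       0       0       0    
 15        0       0       0       0       0       0Note           0       0       0    
 16        0       0       0       0       0       0       0       0       0       0    
 17   101.94       0       0       0     899       0       0       0       0       0    
 18        0       0Note           0       0       0  262.18       0       0       0    
 19        0Hello          0       0  144.39       0       0       0       0       0    
 20        0       0       0       0       0       0       0       0       0       0    
                                                                                        
                                                                                        
                                                                                        
                                                                                        


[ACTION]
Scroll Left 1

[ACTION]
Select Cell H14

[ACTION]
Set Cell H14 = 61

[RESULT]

H14: 61                                                                                 
       A       B       C       D       E       F       G       H       I       J        
----------------------------------------------------------------------------------------
  1        0       0       0       0       0       0       0       0       0       0    
  2        0       0       0       0       0       0  447.34       0       0       0    
  3        0       0       0       0       0       0     603       0       0       0    
  4        0       0       0       0       0       0  464.51       0       0       0    
  5        0       0       0       0       0      26       0       0       0  373.98    
  6        0       0       0       0     652       0     226       0       0       0    
  7        0     347       0       0       0       0       0       0       0       0    
  8        0       0       0       0       0       0     721       0       0       0    
  9        0       0       0       0       0       0       0       0       0       0    
 10        0       0       0       0       0       0       0       0       0       0    
 11        0       0       0       0OK             0       0       0       0Hello       
 12        0Test           0       0       0Item    Test           0Data           0    
 13        0       0       0     997     426       0       0       0       0       0    
 14 Foo            0  -35.40       0       0       0       0    [61]       0       0    
 15        0       0       0       0       0       0Note           0       0       0    
 16        0       0       0       0       0       0       0       0       0       0    
 17   101.94       0       0       0     899       0       0       0       0       0    
 18        0       0Note           0       0       0  262.18       0       0       0    
 19        0Hello          0       0  144.39       0       0       0       0       0    
 20        0       0       0       0       0       0       0       0       0       0    
                                                                                        
                                                                                        
                                                                                        
                                                                                        


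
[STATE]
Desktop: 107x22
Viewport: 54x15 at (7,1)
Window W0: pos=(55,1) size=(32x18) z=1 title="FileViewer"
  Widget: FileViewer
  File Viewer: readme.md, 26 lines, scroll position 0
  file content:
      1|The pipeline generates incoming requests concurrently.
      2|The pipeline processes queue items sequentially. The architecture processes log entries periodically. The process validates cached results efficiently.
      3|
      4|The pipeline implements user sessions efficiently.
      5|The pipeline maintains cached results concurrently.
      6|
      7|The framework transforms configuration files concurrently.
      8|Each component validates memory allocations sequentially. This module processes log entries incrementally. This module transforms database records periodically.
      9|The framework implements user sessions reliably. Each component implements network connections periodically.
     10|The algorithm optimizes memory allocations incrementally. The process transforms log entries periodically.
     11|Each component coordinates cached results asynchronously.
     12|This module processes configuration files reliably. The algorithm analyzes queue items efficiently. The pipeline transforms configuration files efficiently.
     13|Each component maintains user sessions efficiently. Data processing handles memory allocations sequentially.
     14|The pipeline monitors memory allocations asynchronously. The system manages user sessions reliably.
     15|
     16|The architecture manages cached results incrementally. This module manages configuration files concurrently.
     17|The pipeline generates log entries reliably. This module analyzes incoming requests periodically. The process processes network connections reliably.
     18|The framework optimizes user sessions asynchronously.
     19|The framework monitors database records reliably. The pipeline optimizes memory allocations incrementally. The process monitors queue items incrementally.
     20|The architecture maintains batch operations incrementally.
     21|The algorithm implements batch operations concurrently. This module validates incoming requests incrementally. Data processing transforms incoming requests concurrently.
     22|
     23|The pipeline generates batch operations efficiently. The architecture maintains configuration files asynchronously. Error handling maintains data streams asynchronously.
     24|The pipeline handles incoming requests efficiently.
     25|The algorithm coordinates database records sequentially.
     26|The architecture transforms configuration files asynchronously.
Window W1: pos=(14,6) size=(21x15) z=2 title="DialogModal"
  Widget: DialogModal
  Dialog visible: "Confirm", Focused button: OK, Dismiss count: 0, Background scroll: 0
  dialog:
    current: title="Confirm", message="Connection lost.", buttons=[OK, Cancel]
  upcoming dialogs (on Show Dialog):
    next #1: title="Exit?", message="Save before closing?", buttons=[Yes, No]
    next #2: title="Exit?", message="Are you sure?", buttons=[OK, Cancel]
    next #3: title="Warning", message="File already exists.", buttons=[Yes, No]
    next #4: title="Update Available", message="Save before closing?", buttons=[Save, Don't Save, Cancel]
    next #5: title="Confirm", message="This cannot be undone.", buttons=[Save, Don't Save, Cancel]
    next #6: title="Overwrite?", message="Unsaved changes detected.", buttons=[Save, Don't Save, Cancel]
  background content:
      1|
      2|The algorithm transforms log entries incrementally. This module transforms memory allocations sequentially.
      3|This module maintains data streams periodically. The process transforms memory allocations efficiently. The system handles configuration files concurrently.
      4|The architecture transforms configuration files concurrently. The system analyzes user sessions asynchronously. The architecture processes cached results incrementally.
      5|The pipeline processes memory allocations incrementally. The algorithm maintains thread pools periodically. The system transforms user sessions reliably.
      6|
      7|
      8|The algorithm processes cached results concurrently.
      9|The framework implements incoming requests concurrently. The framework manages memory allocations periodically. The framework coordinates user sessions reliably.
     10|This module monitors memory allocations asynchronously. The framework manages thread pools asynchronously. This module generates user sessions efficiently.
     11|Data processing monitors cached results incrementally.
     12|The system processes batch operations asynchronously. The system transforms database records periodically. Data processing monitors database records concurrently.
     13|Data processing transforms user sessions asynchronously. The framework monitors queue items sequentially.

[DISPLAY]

                                                ┏━━━━━
                                                ┃ File
                                                ┠─────
                                                ┃The p
                                                ┃The p
       ┏━━━━━━━━━━━━━━━━━━━┓                    ┃     
       ┃ DialogModal       ┃                    ┃The p
       ┠───────────────────┨                    ┃The p
       ┃                   ┃                    ┃     
       ┃The algorithm trans┃                    ┃The f
       ┃This module maintai┃                    ┃Each 
       ┃Th┌─────────────┐tr┃                    ┃The f
       ┃Th│   Confirm   │es┃                    ┃The a
       ┃  │Connection lo│  ┃                    ┃Each 
       ┃  │[OK]  Cancel │  ┃                    ┃This 


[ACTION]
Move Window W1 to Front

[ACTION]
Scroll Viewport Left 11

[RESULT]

                                                      
                                                      
                                                      
                                                      
                                                      
              ┏━━━━━━━━━━━━━━━━━━━┓                   
              ┃ DialogModal       ┃                   
              ┠───────────────────┨                   
              ┃                   ┃                   
              ┃The algorithm trans┃                   
              ┃This module maintai┃                   
              ┃Th┌─────────────┐tr┃                   
              ┃Th│   Confirm   │es┃                   
              ┃  │Connection lo│  ┃                   
              ┃  │[OK]  Cancel │  ┃                   


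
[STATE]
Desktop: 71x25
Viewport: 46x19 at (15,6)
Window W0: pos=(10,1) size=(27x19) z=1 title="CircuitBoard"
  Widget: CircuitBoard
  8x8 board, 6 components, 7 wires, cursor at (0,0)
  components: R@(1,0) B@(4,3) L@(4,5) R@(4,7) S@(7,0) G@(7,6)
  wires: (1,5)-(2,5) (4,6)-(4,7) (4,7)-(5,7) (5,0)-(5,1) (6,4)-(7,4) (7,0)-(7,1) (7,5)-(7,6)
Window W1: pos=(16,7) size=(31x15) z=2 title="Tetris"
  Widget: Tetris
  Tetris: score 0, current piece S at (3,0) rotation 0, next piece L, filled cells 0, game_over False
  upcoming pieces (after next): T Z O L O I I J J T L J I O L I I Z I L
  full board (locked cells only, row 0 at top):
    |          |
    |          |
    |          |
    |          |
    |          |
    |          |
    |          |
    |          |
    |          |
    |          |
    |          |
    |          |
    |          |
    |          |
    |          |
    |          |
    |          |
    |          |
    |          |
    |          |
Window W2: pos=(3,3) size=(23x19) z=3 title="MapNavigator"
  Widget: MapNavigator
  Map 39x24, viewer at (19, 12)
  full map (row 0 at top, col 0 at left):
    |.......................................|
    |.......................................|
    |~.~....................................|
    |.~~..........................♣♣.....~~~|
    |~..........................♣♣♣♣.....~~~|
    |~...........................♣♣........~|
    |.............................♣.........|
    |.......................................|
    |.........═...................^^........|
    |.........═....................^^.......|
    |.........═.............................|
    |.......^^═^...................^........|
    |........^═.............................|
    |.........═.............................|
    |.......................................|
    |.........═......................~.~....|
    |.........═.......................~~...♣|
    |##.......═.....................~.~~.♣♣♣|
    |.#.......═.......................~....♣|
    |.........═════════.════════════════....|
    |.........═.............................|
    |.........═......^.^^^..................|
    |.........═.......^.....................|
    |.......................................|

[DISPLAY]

........♣♣┃          ┃                        
.........♣┃━━━━━━━━━━━━━━━━━━━━┓              
..........┃                    ┃              
.........^┃────────────────────┨              
..........┃ │Next:             ┃              
..........┃ │  ▒               ┃              
..........┃ │▒▒▒               ┃              
..........┃ │                  ┃              
..........┃ │                  ┃              
..........┃ │                  ┃              
..........┃ │Score:            ┃              
..........┃ │0                 ┃              
..........┃ │                  ┃              
..........┃ │                  ┃              
══════════┃ │                  ┃              
━━━━━━━━━━┛━━━━━━━━━━━━━━━━━━━━┛              
                                              
                                              
                                              


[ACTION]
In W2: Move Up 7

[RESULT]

          ┃          ┃                        
          ┃━━━━━━━━━━━━━━━━━━━━┓              
..........┃                    ┃              
..........┃────────────────────┨              
..........┃ │Next:             ┃              
.........♣┃ │  ▒               ┃              
.......♣♣♣┃ │▒▒▒               ┃              
........♣♣┃ │                  ┃              
.........♣┃ │                  ┃              
..........┃ │                  ┃              
.........^┃ │Score:            ┃              
..........┃ │0                 ┃              
..........┃ │                  ┃              
..........┃ │                  ┃              
..........┃ │                  ┃              
━━━━━━━━━━┛━━━━━━━━━━━━━━━━━━━━┛              
                                              
                                              
                                              


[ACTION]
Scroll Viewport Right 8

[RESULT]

  ┃          ┃                                
  ┃━━━━━━━━━━━━━━━━━━━━┓                      
..┃                    ┃                      
..┃────────────────────┨                      
..┃ │Next:             ┃                      
.♣┃ │  ▒               ┃                      
♣♣┃ │▒▒▒               ┃                      
♣♣┃ │                  ┃                      
.♣┃ │                  ┃                      
..┃ │                  ┃                      
.^┃ │Score:            ┃                      
..┃ │0                 ┃                      
..┃ │                  ┃                      
..┃ │                  ┃                      
..┃ │                  ┃                      
━━┛━━━━━━━━━━━━━━━━━━━━┛                      
                                              
                                              
                                              


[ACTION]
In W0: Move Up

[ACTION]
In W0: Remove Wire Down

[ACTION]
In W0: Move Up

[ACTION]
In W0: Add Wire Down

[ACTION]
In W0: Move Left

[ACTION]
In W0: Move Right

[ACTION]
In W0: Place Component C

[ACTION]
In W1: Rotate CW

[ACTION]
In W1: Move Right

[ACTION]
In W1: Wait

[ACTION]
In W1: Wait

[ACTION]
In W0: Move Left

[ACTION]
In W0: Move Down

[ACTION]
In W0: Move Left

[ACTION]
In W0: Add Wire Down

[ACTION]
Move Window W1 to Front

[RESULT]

  ┃          ┃                                
━━━━━━━━━━━━━━━━━━━━━━━┓                      
s                      ┃                      
───────────────────────┨                      
    │Next:             ┃                      
    │  ▒               ┃                      
    │▒▒▒               ┃                      
    │                  ┃                      
    │                  ┃                      
    │                  ┃                      
    │Score:            ┃                      
    │0                 ┃                      
    │                  ┃                      
    │                  ┃                      
    │                  ┃                      
━━━━━━━━━━━━━━━━━━━━━━━┛                      
                                              
                                              
                                              


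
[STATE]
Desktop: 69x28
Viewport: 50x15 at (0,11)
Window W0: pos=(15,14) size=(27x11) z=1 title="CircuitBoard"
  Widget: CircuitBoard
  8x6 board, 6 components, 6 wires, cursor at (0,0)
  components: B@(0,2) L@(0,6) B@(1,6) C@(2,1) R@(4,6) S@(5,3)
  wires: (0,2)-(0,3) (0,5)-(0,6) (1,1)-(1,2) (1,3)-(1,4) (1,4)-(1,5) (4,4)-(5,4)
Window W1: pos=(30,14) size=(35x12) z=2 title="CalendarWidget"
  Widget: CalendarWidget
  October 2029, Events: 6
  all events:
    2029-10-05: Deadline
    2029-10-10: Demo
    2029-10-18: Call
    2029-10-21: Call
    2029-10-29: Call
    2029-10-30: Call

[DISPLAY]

                                                  
                                                  
                                                  
               ┏━━━━━━━━━━━━━━┏━━━━━━━━━━━━━━━━━━━
               ┃ CircuitBoard ┃ CalendarWidget    
               ┠──────────────┠───────────────────
               ┃   0 1 2 3 4 5┃           October 
               ┃0  [.]      B ┃Mo Tu We Th Fr Sa S
               ┃              ┃ 1  2  3  4  5*  6 
               ┃1       · ─ · ┃ 8  9 10* 11 12 13 
               ┃              ┃15 16 17 18* 19 20 
               ┃2       C     ┃22 23 24 25 26 27 2
               ┃              ┃29* 30* 31         
               ┗━━━━━━━━━━━━━━┃                   
                              ┗━━━━━━━━━━━━━━━━━━━


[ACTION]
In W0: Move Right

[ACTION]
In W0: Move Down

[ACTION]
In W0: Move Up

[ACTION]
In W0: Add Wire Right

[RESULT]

                                                  
                                                  
                                                  
               ┏━━━━━━━━━━━━━━┏━━━━━━━━━━━━━━━━━━━
               ┃ CircuitBoard ┃ CalendarWidget    
               ┠──────────────┠───────────────────
               ┃   0 1 2 3 4 5┃           October 
               ┃0      [.]─ B ┃Mo Tu We Th Fr Sa S
               ┃              ┃ 1  2  3  4  5*  6 
               ┃1       · ─ · ┃ 8  9 10* 11 12 13 
               ┃              ┃15 16 17 18* 19 20 
               ┃2       C     ┃22 23 24 25 26 27 2
               ┃              ┃29* 30* 31         
               ┗━━━━━━━━━━━━━━┃                   
                              ┗━━━━━━━━━━━━━━━━━━━


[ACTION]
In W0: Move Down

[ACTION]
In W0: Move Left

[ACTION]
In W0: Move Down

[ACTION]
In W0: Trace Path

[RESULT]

                                                  
                                                  
                                                  
               ┏━━━━━━━━━━━━━━┏━━━━━━━━━━━━━━━━━━━
               ┃ CircuitBoard ┃ CalendarWidget    
               ┠──────────────┠───────────────────
               ┃   0 1 2 3 4 5┃           October 
               ┃0       · ─ B ┃Mo Tu We Th Fr Sa S
               ┃              ┃ 1  2  3  4  5*  6 
               ┃1       · ─ · ┃ 8  9 10* 11 12 13 
               ┃              ┃15 16 17 18* 19 20 
               ┃2  [.]  C     ┃22 23 24 25 26 27 2
               ┃              ┃29* 30* 31         
               ┗━━━━━━━━━━━━━━┃                   
                              ┗━━━━━━━━━━━━━━━━━━━


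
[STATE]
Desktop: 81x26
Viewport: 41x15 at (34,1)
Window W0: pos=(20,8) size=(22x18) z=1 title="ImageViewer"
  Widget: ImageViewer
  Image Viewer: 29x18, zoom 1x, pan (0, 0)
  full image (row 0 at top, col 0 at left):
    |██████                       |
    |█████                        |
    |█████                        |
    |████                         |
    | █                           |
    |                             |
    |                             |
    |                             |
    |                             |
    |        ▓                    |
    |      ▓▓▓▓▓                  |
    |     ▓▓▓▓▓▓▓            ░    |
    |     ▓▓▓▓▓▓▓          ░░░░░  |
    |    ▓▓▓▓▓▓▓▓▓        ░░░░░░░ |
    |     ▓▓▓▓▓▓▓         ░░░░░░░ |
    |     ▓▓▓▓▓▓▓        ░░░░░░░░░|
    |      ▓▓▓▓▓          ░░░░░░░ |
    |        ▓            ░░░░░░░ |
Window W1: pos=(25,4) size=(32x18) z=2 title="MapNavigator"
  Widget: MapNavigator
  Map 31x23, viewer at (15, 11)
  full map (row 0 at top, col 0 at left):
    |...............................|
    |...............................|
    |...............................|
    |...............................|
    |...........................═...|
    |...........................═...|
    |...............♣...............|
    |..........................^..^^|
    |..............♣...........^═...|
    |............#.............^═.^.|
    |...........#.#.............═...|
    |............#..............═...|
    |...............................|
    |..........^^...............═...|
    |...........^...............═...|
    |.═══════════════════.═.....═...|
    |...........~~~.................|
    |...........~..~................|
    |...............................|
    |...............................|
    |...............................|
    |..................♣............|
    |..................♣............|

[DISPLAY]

                                         
                                         
                                         
━━━━━━━━━━━━━━━━━━━━━━┓                  
gator                 ┃                  
──────────────────────┨                  
...................═..┃                  
...................═..┃                  
.......♣..............┃                  
..................^..^┃                  
......♣...........^═..┃                  
....#.............^═.^┃                  
...#.#.............═..┃                  
....#..@...........═..┃                  
......................┃                  


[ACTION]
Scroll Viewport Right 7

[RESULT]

                                         
                                         
                                         
━━━━━━━━━━━━━━━━┓                        
                ┃                        
────────────────┨                        
.............═..┃                        
.............═..┃                        
.♣..............┃                        
............^..^┃                        
♣...........^═..┃                        
............^═.^┃                        
.............═..┃                        
.@...........═..┃                        
................┃                        


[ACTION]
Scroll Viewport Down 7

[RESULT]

.............═..┃                        
.♣..............┃                        
............^..^┃                        
♣...........^═..┃                        
............^═.^┃                        
.............═..┃                        
.@...........═..┃                        
................┃                        
.............═..┃                        
.............═..┃                        
══════.═.....═..┃                        
................┃                        
~...............┃                        
━━━━━━━━━━━━━━━━┛                        
 ┃                                       


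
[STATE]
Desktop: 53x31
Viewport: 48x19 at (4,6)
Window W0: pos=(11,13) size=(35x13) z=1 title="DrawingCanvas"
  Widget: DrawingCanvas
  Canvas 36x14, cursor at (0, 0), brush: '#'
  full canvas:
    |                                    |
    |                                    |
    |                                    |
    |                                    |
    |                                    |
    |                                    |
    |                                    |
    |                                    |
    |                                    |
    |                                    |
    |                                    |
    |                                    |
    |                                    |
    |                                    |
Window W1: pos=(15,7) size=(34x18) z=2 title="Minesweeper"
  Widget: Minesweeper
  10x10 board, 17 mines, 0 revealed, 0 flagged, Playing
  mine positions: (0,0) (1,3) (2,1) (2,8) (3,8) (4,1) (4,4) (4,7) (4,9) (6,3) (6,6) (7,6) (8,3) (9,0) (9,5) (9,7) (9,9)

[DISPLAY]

                                                
           ┏━━━━━━━━━━━━━━━━━━━━━━━━━━━━━━━━┓   
           ┃ Minesweeper                    ┃   
           ┠────────────────────────────────┨   
           ┃■■■■■■■■■■                      ┃   
           ┃■■■■■■■■■■                      ┃   
           ┃■■■■■■■■■■                      ┃   
       ┏━━━┃■■■■■■■■■■                      ┃   
       ┃ Dr┃■■■■■■■■■■                      ┃   
       ┠───┃■■■■■■■■■■                      ┃   
       ┃+  ┃■■■■■■■■■■                      ┃   
       ┃   ┃■■■■■■■■■■                      ┃   
       ┃   ┃■■■■■■■■■■                      ┃   
       ┃   ┃■■■■■■■■■■                      ┃   
       ┃   ┃                                ┃   
       ┃   ┃                                ┃   
       ┃   ┃                                ┃   
       ┃   ┃                                ┃   
       ┃   ┗━━━━━━━━━━━━━━━━━━━━━━━━━━━━━━━━┛   


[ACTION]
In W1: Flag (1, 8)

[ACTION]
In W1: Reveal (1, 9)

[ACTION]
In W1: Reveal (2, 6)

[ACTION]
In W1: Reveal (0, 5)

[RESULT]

                                                
           ┏━━━━━━━━━━━━━━━━━━━━━━━━━━━━━━━━┓   
           ┃ Minesweeper                    ┃   
           ┠────────────────────────────────┨   
           ┃■■■■1                           ┃   
           ┃■■■■1  111                      ┃   
           ┃■■■■1  2■■                      ┃   
       ┏━━━┃■■■■1113■■                      ┃   
       ┃ Dr┃■■■■■■■■■■                      ┃   
       ┠───┃■■■■■■■■■■                      ┃   
       ┃+  ┃■■■■■■■■■■                      ┃   
       ┃   ┃■■■■■■■■■■                      ┃   
       ┃   ┃■■■■■■■■■■                      ┃   
       ┃   ┃■■■■■■■■■■                      ┃   
       ┃   ┃                                ┃   
       ┃   ┃                                ┃   
       ┃   ┃                                ┃   
       ┃   ┃                                ┃   
       ┃   ┗━━━━━━━━━━━━━━━━━━━━━━━━━━━━━━━━┛   


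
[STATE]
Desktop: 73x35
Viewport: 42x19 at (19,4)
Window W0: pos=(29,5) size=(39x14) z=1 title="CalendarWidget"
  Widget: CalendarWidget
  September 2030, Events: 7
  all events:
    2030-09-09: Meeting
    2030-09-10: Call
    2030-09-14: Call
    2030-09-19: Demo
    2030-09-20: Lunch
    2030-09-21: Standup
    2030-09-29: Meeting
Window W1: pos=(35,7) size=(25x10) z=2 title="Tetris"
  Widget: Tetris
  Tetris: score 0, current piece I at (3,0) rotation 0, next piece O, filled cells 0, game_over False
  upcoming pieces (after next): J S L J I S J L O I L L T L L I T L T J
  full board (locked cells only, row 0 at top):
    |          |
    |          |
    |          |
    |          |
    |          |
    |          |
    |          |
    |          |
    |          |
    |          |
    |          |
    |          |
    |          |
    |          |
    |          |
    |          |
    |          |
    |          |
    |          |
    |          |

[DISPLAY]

                                          
          ┏━━━━━━━━━━━━━━━━━━━━━━━━━━━━━━━
          ┃ CalendarWidget                
          ┠─────┏━━━━━━━━━━━━━━━━━━━━━━━┓─
          ┃     ┃ Tetris                ┃ 
          ┃Mo Tu┠───────────────────────┨ 
          ┃     ┃          │Next:       ┃ 
          ┃ 2  3┃          │▓▓          ┃ 
          ┃ 9* 1┃          │▓▓          ┃ 
          ┃16 17┃          │            ┃ 
          ┃23 24┃          │            ┃ 
          ┃30   ┃          │            ┃ 
          ┃     ┗━━━━━━━━━━━━━━━━━━━━━━━┛ 
          ┃                               
          ┗━━━━━━━━━━━━━━━━━━━━━━━━━━━━━━━
                                          
                                          
                                          
                                          


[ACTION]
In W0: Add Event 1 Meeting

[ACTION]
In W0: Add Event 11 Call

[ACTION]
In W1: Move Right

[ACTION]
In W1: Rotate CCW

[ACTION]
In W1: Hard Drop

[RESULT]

                                          
          ┏━━━━━━━━━━━━━━━━━━━━━━━━━━━━━━━
          ┃ CalendarWidget                
          ┠─────┏━━━━━━━━━━━━━━━━━━━━━━━┓─
          ┃     ┃ Tetris                ┃ 
          ┃Mo Tu┠───────────────────────┨ 
          ┃     ┃          │Next:       ┃ 
          ┃ 2  3┃          │█           ┃ 
          ┃ 9* 1┃    █     │███         ┃ 
          ┃16 17┃    █     │            ┃ 
          ┃23 24┃    █     │            ┃ 
          ┃30   ┃    █     │            ┃ 
          ┃     ┗━━━━━━━━━━━━━━━━━━━━━━━┛ 
          ┃                               
          ┗━━━━━━━━━━━━━━━━━━━━━━━━━━━━━━━
                                          
                                          
                                          
                                          


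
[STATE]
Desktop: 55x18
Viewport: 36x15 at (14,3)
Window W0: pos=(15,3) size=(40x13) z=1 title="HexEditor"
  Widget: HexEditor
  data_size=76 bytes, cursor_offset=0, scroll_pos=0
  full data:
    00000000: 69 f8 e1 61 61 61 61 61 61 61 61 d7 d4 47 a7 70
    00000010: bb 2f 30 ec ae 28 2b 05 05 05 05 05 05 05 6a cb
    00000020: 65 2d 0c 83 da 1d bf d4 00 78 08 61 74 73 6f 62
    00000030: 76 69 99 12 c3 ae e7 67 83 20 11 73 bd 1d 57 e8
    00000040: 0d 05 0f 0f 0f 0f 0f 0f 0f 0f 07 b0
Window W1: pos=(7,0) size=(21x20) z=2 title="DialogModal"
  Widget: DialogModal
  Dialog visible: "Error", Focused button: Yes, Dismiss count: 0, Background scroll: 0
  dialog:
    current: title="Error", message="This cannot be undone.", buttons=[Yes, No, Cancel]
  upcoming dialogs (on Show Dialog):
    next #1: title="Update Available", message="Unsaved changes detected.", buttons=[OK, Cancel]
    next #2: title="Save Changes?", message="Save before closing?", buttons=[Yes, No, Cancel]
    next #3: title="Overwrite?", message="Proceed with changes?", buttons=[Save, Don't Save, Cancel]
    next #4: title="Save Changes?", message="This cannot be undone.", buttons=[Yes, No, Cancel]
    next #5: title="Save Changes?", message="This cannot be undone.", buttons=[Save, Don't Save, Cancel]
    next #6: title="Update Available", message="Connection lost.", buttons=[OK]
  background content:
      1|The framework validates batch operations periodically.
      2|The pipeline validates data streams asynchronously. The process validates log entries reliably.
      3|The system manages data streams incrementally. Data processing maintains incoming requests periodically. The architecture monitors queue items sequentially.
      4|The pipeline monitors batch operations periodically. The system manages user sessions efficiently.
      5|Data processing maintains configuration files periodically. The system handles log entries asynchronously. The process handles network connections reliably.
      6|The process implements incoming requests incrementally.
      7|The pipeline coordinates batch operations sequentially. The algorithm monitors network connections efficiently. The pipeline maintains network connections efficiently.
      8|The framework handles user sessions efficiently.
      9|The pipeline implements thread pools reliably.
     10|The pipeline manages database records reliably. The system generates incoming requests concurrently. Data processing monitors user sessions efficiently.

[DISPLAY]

amework valid┃━━━━━━━━━━━━━━━━━━━━━━
peline valida┃                      
stem manages ┃──────────────────────
peline monito┃ f8 e1 61 61 61 61 61 
rocessing mai┃ 2f 30 ec ae 28 2b 05 
──────────┐me┃ 2d 0c 83 da 1d bf d4 
 Error    │di┃ 69 99 12 c3 ae e7 67 
s cannot b│dl┃ 05 0f 0f 0f 0f 0f 0f 
s]  No   C│em┃                      
──────────┘ge┃                      
             ┃                      
             ┃                      
             ┃━━━━━━━━━━━━━━━━━━━━━━
             ┃                      
             ┃                      


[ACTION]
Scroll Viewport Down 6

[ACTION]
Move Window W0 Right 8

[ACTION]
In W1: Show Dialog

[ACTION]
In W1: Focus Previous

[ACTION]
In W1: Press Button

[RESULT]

amework valid┃━━━━━━━━━━━━━━━━━━━━━━
peline valida┃                      
stem manages ┃──────────────────────
peline monito┃ f8 e1 61 61 61 61 61 
rocessing mai┃ 2f 30 ec ae 28 2b 05 
ocess impleme┃ 2d 0c 83 da 1d bf d4 
peline coordi┃ 69 99 12 c3 ae e7 67 
amework handl┃ 05 0f 0f 0f 0f 0f 0f 
peline implem┃                      
peline manage┃                      
             ┃                      
             ┃                      
             ┃━━━━━━━━━━━━━━━━━━━━━━
             ┃                      
             ┃                      
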